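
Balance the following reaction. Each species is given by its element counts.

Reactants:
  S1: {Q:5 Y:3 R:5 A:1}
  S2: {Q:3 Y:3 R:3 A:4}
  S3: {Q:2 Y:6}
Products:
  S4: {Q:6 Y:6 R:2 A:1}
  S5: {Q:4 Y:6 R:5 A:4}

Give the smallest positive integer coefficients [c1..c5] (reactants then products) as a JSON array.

Coefficients: [4, 6, 5, 4, 6]

Q: 4·5+6·3+5·2 = 48 | 4·6+6·4 = 48
Y: 4·3+6·3+5·6 = 60 | 4·6+6·6 = 60
R: 4·5+6·3+5·0 = 38 | 4·2+6·5 = 38
A: 4·1+6·4+5·0 = 28 | 4·1+6·4 = 28
gcd(4,6,5,4,6) = 1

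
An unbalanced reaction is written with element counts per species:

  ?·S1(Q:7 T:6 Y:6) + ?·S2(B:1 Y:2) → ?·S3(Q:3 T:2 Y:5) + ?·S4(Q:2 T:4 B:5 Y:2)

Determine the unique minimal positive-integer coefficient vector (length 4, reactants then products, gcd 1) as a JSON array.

Q: 2·7+5·0 = 14 | 4·3+1·2 = 14
T: 2·6+5·0 = 12 | 4·2+1·4 = 12
B: 2·0+5·1 = 5 | 4·0+1·5 = 5
Y: 2·6+5·2 = 22 | 4·5+1·2 = 22
gcd(2,5,4,1) = 1

Coefficients: [2, 5, 4, 1]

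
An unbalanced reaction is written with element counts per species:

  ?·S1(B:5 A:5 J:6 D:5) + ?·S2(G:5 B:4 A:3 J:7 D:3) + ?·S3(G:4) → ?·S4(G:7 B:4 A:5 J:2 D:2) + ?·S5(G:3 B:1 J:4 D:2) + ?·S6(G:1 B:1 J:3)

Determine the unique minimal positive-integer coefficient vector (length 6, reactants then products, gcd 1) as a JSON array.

Coefficients: [1, 5, 6, 4, 6, 3]

G: 1·0+5·5+6·4 = 49 | 4·7+6·3+3·1 = 49
B: 1·5+5·4+6·0 = 25 | 4·4+6·1+3·1 = 25
A: 1·5+5·3+6·0 = 20 | 4·5+6·0+3·0 = 20
J: 1·6+5·7+6·0 = 41 | 4·2+6·4+3·3 = 41
D: 1·5+5·3+6·0 = 20 | 4·2+6·2+3·0 = 20
gcd(1,5,6,4,6,3) = 1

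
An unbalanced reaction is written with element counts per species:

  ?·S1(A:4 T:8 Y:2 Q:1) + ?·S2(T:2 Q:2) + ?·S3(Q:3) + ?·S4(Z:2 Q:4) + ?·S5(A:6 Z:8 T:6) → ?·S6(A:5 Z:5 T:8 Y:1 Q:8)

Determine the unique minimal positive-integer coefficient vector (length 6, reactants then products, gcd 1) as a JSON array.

Coefficients: [1, 1, 3, 1, 1, 2]

A: 1·4+1·0+3·0+1·0+1·6 = 10 | 2·5 = 10
Z: 1·0+1·0+3·0+1·2+1·8 = 10 | 2·5 = 10
T: 1·8+1·2+3·0+1·0+1·6 = 16 | 2·8 = 16
Y: 1·2+1·0+3·0+1·0+1·0 = 2 | 2·1 = 2
Q: 1·1+1·2+3·3+1·4+1·0 = 16 | 2·8 = 16
gcd(1,1,3,1,1,2) = 1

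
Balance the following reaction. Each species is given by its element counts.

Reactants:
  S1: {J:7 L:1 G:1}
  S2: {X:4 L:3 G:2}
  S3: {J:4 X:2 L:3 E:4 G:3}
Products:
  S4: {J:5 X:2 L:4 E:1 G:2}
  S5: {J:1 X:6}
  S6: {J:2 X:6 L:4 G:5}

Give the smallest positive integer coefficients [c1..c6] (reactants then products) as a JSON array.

J: 3·7+6·0+1·4 = 25 | 4·5+1·1+2·2 = 25
X: 3·0+6·4+1·2 = 26 | 4·2+1·6+2·6 = 26
L: 3·1+6·3+1·3 = 24 | 4·4+1·0+2·4 = 24
E: 3·0+6·0+1·4 = 4 | 4·1+1·0+2·0 = 4
G: 3·1+6·2+1·3 = 18 | 4·2+1·0+2·5 = 18
gcd(3,6,1,4,1,2) = 1

Coefficients: [3, 6, 1, 4, 1, 2]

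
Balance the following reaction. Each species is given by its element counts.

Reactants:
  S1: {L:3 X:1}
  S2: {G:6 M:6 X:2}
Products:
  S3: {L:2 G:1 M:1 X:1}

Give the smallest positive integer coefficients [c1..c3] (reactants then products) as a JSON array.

Coefficients: [4, 1, 6]

L: 4·3+1·0 = 12 | 6·2 = 12
G: 4·0+1·6 = 6 | 6·1 = 6
M: 4·0+1·6 = 6 | 6·1 = 6
X: 4·1+1·2 = 6 | 6·1 = 6
gcd(4,1,6) = 1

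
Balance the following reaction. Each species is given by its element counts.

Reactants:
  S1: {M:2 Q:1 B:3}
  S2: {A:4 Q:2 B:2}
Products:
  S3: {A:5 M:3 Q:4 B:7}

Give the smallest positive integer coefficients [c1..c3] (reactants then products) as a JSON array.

A: 6·0+5·4 = 20 | 4·5 = 20
M: 6·2+5·0 = 12 | 4·3 = 12
Q: 6·1+5·2 = 16 | 4·4 = 16
B: 6·3+5·2 = 28 | 4·7 = 28
gcd(6,5,4) = 1

Coefficients: [6, 5, 4]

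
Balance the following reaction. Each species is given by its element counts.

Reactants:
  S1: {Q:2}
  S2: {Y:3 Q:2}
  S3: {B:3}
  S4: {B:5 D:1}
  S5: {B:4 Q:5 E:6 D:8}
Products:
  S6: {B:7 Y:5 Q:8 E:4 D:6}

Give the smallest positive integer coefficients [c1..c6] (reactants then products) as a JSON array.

Coefficients: [2, 5, 1, 2, 2, 3]

B: 2·0+5·0+1·3+2·5+2·4 = 21 | 3·7 = 21
Y: 2·0+5·3+1·0+2·0+2·0 = 15 | 3·5 = 15
Q: 2·2+5·2+1·0+2·0+2·5 = 24 | 3·8 = 24
E: 2·0+5·0+1·0+2·0+2·6 = 12 | 3·4 = 12
D: 2·0+5·0+1·0+2·1+2·8 = 18 | 3·6 = 18
gcd(2,5,1,2,2,3) = 1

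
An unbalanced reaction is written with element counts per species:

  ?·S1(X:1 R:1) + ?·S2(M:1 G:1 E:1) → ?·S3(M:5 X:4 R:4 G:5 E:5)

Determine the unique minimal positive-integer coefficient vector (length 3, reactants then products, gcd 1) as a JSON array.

Coefficients: [4, 5, 1]

M: 4·0+5·1 = 5 | 1·5 = 5
X: 4·1+5·0 = 4 | 1·4 = 4
R: 4·1+5·0 = 4 | 1·4 = 4
G: 4·0+5·1 = 5 | 1·5 = 5
E: 4·0+5·1 = 5 | 1·5 = 5
gcd(4,5,1) = 1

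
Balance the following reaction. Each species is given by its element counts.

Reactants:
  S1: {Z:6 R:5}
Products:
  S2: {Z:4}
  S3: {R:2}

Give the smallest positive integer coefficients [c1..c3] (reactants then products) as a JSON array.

Coefficients: [2, 3, 5]

Z: 2·6 = 12 | 3·4+5·0 = 12
R: 2·5 = 10 | 3·0+5·2 = 10
gcd(2,3,5) = 1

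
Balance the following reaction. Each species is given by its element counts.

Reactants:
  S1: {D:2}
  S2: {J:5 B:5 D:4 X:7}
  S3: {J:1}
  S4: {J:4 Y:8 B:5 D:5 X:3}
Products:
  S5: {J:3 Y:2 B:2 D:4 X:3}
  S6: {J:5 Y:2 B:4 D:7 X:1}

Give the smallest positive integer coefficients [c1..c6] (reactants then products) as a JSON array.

J: 5·0+1·5+5·1+1·4 = 14 | 3·3+1·5 = 14
Y: 5·0+1·0+5·0+1·8 = 8 | 3·2+1·2 = 8
B: 5·0+1·5+5·0+1·5 = 10 | 3·2+1·4 = 10
D: 5·2+1·4+5·0+1·5 = 19 | 3·4+1·7 = 19
X: 5·0+1·7+5·0+1·3 = 10 | 3·3+1·1 = 10
gcd(5,1,5,1,3,1) = 1

Coefficients: [5, 1, 5, 1, 3, 1]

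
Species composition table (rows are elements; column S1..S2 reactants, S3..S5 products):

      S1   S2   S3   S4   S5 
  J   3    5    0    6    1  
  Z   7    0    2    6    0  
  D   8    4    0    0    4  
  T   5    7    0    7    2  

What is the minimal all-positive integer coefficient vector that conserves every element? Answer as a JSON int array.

J: 2·3+1·5 = 11 | 4·0+1·6+5·1 = 11
Z: 2·7+1·0 = 14 | 4·2+1·6+5·0 = 14
D: 2·8+1·4 = 20 | 4·0+1·0+5·4 = 20
T: 2·5+1·7 = 17 | 4·0+1·7+5·2 = 17
gcd(2,1,4,1,5) = 1

Coefficients: [2, 1, 4, 1, 5]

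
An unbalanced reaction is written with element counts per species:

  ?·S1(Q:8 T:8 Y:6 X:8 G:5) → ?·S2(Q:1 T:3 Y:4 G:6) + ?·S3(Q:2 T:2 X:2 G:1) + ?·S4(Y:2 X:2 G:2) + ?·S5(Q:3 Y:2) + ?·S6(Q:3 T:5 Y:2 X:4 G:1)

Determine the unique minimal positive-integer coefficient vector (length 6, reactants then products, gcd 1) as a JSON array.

Q: 5·8 = 40 | 1·1+6·2+4·0+4·3+5·3 = 40
T: 5·8 = 40 | 1·3+6·2+4·0+4·0+5·5 = 40
Y: 5·6 = 30 | 1·4+6·0+4·2+4·2+5·2 = 30
X: 5·8 = 40 | 1·0+6·2+4·2+4·0+5·4 = 40
G: 5·5 = 25 | 1·6+6·1+4·2+4·0+5·1 = 25
gcd(5,1,6,4,4,5) = 1

Coefficients: [5, 1, 6, 4, 4, 5]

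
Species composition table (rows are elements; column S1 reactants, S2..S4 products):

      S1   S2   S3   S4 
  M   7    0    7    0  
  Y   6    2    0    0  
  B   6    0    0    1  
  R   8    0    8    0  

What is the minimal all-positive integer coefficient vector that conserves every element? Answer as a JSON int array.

Coefficients: [1, 3, 1, 6]

M: 1·7 = 7 | 3·0+1·7+6·0 = 7
Y: 1·6 = 6 | 3·2+1·0+6·0 = 6
B: 1·6 = 6 | 3·0+1·0+6·1 = 6
R: 1·8 = 8 | 3·0+1·8+6·0 = 8
gcd(1,3,1,6) = 1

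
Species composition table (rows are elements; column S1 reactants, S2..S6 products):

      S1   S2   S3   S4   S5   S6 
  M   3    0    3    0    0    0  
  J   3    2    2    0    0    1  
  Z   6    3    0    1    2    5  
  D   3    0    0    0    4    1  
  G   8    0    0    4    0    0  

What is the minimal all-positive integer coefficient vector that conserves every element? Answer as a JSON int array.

M: 3·3 = 9 | 1·0+3·3+6·0+2·0+1·0 = 9
J: 3·3 = 9 | 1·2+3·2+6·0+2·0+1·1 = 9
Z: 3·6 = 18 | 1·3+3·0+6·1+2·2+1·5 = 18
D: 3·3 = 9 | 1·0+3·0+6·0+2·4+1·1 = 9
G: 3·8 = 24 | 1·0+3·0+6·4+2·0+1·0 = 24
gcd(3,1,3,6,2,1) = 1

Coefficients: [3, 1, 3, 6, 2, 1]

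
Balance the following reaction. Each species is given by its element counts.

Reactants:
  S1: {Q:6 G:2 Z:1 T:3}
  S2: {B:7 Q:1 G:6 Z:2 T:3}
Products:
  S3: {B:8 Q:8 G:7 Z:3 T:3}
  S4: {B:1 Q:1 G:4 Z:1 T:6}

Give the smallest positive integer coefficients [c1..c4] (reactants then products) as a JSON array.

B: 5·0+5·7 = 35 | 4·8+3·1 = 35
Q: 5·6+5·1 = 35 | 4·8+3·1 = 35
G: 5·2+5·6 = 40 | 4·7+3·4 = 40
Z: 5·1+5·2 = 15 | 4·3+3·1 = 15
T: 5·3+5·3 = 30 | 4·3+3·6 = 30
gcd(5,5,4,3) = 1

Coefficients: [5, 5, 4, 3]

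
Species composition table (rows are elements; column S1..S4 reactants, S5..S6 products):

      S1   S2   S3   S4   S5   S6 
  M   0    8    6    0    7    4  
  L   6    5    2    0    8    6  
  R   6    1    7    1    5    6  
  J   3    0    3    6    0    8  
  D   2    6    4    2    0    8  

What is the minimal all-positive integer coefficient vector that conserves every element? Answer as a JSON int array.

Coefficients: [5, 4, 1, 5, 2, 6]

M: 5·0+4·8+1·6+5·0 = 38 | 2·7+6·4 = 38
L: 5·6+4·5+1·2+5·0 = 52 | 2·8+6·6 = 52
R: 5·6+4·1+1·7+5·1 = 46 | 2·5+6·6 = 46
J: 5·3+4·0+1·3+5·6 = 48 | 2·0+6·8 = 48
D: 5·2+4·6+1·4+5·2 = 48 | 2·0+6·8 = 48
gcd(5,4,1,5,2,6) = 1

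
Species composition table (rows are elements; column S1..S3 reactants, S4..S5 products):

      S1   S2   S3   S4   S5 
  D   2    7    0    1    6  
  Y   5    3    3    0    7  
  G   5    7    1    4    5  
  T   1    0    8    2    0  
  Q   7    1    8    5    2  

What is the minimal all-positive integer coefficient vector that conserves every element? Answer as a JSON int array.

D: 4·2+4·7+1·0 = 36 | 6·1+5·6 = 36
Y: 4·5+4·3+1·3 = 35 | 6·0+5·7 = 35
G: 4·5+4·7+1·1 = 49 | 6·4+5·5 = 49
T: 4·1+4·0+1·8 = 12 | 6·2+5·0 = 12
Q: 4·7+4·1+1·8 = 40 | 6·5+5·2 = 40
gcd(4,4,1,6,5) = 1

Coefficients: [4, 4, 1, 6, 5]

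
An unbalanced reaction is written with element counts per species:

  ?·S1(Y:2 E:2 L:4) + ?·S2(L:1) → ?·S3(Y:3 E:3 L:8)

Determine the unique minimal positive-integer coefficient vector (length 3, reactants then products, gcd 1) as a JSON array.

Coefficients: [3, 4, 2]

Y: 3·2+4·0 = 6 | 2·3 = 6
E: 3·2+4·0 = 6 | 2·3 = 6
L: 3·4+4·1 = 16 | 2·8 = 16
gcd(3,4,2) = 1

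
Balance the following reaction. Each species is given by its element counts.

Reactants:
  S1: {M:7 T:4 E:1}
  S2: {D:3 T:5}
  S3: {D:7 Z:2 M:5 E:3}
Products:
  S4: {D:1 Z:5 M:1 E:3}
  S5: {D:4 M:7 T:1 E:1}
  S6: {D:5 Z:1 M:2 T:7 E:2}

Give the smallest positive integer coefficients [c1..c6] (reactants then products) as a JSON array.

D: 4·0+5·3+5·7 = 50 | 1·1+6·4+5·5 = 50
Z: 4·0+5·0+5·2 = 10 | 1·5+6·0+5·1 = 10
M: 4·7+5·0+5·5 = 53 | 1·1+6·7+5·2 = 53
T: 4·4+5·5+5·0 = 41 | 1·0+6·1+5·7 = 41
E: 4·1+5·0+5·3 = 19 | 1·3+6·1+5·2 = 19
gcd(4,5,5,1,6,5) = 1

Coefficients: [4, 5, 5, 1, 6, 5]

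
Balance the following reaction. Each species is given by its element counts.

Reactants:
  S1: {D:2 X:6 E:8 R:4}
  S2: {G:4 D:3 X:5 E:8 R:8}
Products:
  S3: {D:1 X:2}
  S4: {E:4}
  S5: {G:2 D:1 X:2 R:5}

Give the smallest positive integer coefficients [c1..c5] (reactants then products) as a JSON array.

G: 1·0+2·4 = 8 | 4·0+6·0+4·2 = 8
D: 1·2+2·3 = 8 | 4·1+6·0+4·1 = 8
X: 1·6+2·5 = 16 | 4·2+6·0+4·2 = 16
E: 1·8+2·8 = 24 | 4·0+6·4+4·0 = 24
R: 1·4+2·8 = 20 | 4·0+6·0+4·5 = 20
gcd(1,2,4,6,4) = 1

Coefficients: [1, 2, 4, 6, 4]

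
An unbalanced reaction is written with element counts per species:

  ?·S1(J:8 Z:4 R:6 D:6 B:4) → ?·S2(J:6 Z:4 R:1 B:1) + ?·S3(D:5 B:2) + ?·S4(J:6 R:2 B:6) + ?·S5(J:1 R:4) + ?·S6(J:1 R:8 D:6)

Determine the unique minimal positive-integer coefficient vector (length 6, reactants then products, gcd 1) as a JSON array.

J: 6·8 = 48 | 6·6+6·0+1·6+5·1+1·1 = 48
Z: 6·4 = 24 | 6·4+6·0+1·0+5·0+1·0 = 24
R: 6·6 = 36 | 6·1+6·0+1·2+5·4+1·8 = 36
D: 6·6 = 36 | 6·0+6·5+1·0+5·0+1·6 = 36
B: 6·4 = 24 | 6·1+6·2+1·6+5·0+1·0 = 24
gcd(6,6,6,1,5,1) = 1

Coefficients: [6, 6, 6, 1, 5, 1]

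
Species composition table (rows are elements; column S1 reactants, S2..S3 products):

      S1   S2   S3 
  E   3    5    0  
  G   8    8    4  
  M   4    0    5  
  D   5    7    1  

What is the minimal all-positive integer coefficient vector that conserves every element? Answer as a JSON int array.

Coefficients: [5, 3, 4]

E: 5·3 = 15 | 3·5+4·0 = 15
G: 5·8 = 40 | 3·8+4·4 = 40
M: 5·4 = 20 | 3·0+4·5 = 20
D: 5·5 = 25 | 3·7+4·1 = 25
gcd(5,3,4) = 1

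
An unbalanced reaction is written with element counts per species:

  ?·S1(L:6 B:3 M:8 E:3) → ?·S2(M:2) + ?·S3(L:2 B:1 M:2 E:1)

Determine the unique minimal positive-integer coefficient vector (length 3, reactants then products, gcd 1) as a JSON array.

L: 1·6 = 6 | 1·0+3·2 = 6
B: 1·3 = 3 | 1·0+3·1 = 3
M: 1·8 = 8 | 1·2+3·2 = 8
E: 1·3 = 3 | 1·0+3·1 = 3
gcd(1,1,3) = 1

Coefficients: [1, 1, 3]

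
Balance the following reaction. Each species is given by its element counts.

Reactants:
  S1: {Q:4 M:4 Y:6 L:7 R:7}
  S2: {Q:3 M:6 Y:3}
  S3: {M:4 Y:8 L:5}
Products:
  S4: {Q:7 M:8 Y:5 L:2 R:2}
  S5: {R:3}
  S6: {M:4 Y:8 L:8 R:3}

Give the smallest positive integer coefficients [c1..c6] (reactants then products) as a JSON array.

Coefficients: [6, 6, 2, 6, 5, 5]

Q: 6·4+6·3+2·0 = 42 | 6·7+5·0+5·0 = 42
M: 6·4+6·6+2·4 = 68 | 6·8+5·0+5·4 = 68
Y: 6·6+6·3+2·8 = 70 | 6·5+5·0+5·8 = 70
L: 6·7+6·0+2·5 = 52 | 6·2+5·0+5·8 = 52
R: 6·7+6·0+2·0 = 42 | 6·2+5·3+5·3 = 42
gcd(6,6,2,6,5,5) = 1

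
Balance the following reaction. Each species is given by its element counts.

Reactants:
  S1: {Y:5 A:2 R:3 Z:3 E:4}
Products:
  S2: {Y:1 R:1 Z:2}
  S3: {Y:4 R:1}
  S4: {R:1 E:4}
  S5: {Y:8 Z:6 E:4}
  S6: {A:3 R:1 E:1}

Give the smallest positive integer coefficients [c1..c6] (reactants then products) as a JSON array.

Coefficients: [6, 6, 4, 4, 1, 4]

Y: 6·5 = 30 | 6·1+4·4+4·0+1·8+4·0 = 30
A: 6·2 = 12 | 6·0+4·0+4·0+1·0+4·3 = 12
R: 6·3 = 18 | 6·1+4·1+4·1+1·0+4·1 = 18
Z: 6·3 = 18 | 6·2+4·0+4·0+1·6+4·0 = 18
E: 6·4 = 24 | 6·0+4·0+4·4+1·4+4·1 = 24
gcd(6,6,4,4,1,4) = 1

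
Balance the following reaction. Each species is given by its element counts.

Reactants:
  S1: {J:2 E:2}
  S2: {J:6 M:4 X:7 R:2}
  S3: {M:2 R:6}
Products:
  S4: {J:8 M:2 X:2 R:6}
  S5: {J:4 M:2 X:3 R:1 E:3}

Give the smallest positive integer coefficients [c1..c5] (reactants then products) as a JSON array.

J: 6·2+2·6+1·0 = 24 | 1·8+4·4 = 24
M: 6·0+2·4+1·2 = 10 | 1·2+4·2 = 10
X: 6·0+2·7+1·0 = 14 | 1·2+4·3 = 14
R: 6·0+2·2+1·6 = 10 | 1·6+4·1 = 10
E: 6·2+2·0+1·0 = 12 | 1·0+4·3 = 12
gcd(6,2,1,1,4) = 1

Coefficients: [6, 2, 1, 1, 4]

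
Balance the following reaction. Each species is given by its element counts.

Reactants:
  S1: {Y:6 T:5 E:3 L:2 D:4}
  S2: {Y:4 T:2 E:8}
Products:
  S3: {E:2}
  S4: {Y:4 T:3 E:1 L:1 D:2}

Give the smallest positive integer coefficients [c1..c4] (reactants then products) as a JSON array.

Coefficients: [2, 1, 5, 4]

Y: 2·6+1·4 = 16 | 5·0+4·4 = 16
T: 2·5+1·2 = 12 | 5·0+4·3 = 12
E: 2·3+1·8 = 14 | 5·2+4·1 = 14
L: 2·2+1·0 = 4 | 5·0+4·1 = 4
D: 2·4+1·0 = 8 | 5·0+4·2 = 8
gcd(2,1,5,4) = 1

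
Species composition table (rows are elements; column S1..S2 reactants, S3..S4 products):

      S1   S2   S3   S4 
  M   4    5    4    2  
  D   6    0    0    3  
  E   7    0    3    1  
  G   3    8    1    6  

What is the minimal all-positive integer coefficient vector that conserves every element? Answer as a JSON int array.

M: 3·4+4·5 = 32 | 5·4+6·2 = 32
D: 3·6+4·0 = 18 | 5·0+6·3 = 18
E: 3·7+4·0 = 21 | 5·3+6·1 = 21
G: 3·3+4·8 = 41 | 5·1+6·6 = 41
gcd(3,4,5,6) = 1

Coefficients: [3, 4, 5, 6]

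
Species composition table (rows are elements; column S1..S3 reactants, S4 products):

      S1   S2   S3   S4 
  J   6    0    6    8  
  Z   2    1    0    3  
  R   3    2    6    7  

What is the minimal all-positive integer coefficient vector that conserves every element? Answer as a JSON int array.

J: 3·6+3·0+1·6 = 24 | 3·8 = 24
Z: 3·2+3·1+1·0 = 9 | 3·3 = 9
R: 3·3+3·2+1·6 = 21 | 3·7 = 21
gcd(3,3,1,3) = 1

Coefficients: [3, 3, 1, 3]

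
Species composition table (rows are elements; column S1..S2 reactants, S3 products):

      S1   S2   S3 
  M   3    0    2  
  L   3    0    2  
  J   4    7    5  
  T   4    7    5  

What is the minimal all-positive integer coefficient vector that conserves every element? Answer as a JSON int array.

M: 2·3+1·0 = 6 | 3·2 = 6
L: 2·3+1·0 = 6 | 3·2 = 6
J: 2·4+1·7 = 15 | 3·5 = 15
T: 2·4+1·7 = 15 | 3·5 = 15
gcd(2,1,3) = 1

Coefficients: [2, 1, 3]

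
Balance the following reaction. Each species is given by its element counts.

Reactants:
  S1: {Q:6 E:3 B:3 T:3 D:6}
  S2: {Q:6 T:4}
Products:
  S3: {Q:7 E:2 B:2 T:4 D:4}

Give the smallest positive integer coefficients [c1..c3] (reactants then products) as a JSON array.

Q: 4·6+3·6 = 42 | 6·7 = 42
E: 4·3+3·0 = 12 | 6·2 = 12
B: 4·3+3·0 = 12 | 6·2 = 12
T: 4·3+3·4 = 24 | 6·4 = 24
D: 4·6+3·0 = 24 | 6·4 = 24
gcd(4,3,6) = 1

Coefficients: [4, 3, 6]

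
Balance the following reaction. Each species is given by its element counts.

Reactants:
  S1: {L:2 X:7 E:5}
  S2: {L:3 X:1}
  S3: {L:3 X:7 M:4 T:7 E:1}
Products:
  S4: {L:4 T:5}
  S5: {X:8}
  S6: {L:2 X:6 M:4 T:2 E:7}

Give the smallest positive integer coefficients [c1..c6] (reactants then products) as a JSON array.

Coefficients: [6, 1, 5, 5, 6, 5]

L: 6·2+1·3+5·3 = 30 | 5·4+6·0+5·2 = 30
X: 6·7+1·1+5·7 = 78 | 5·0+6·8+5·6 = 78
M: 6·0+1·0+5·4 = 20 | 5·0+6·0+5·4 = 20
T: 6·0+1·0+5·7 = 35 | 5·5+6·0+5·2 = 35
E: 6·5+1·0+5·1 = 35 | 5·0+6·0+5·7 = 35
gcd(6,1,5,5,6,5) = 1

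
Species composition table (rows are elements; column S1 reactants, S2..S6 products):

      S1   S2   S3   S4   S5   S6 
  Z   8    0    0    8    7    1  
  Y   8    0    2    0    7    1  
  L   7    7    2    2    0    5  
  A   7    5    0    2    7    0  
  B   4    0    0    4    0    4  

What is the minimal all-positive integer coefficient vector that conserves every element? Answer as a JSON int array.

Coefficients: [6, 1, 4, 1, 5, 5]

Z: 6·8 = 48 | 1·0+4·0+1·8+5·7+5·1 = 48
Y: 6·8 = 48 | 1·0+4·2+1·0+5·7+5·1 = 48
L: 6·7 = 42 | 1·7+4·2+1·2+5·0+5·5 = 42
A: 6·7 = 42 | 1·5+4·0+1·2+5·7+5·0 = 42
B: 6·4 = 24 | 1·0+4·0+1·4+5·0+5·4 = 24
gcd(6,1,4,1,5,5) = 1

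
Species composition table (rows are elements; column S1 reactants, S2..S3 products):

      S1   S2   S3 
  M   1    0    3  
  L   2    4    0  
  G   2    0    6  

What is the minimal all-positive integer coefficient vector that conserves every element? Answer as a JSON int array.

M: 6·1 = 6 | 3·0+2·3 = 6
L: 6·2 = 12 | 3·4+2·0 = 12
G: 6·2 = 12 | 3·0+2·6 = 12
gcd(6,3,2) = 1

Coefficients: [6, 3, 2]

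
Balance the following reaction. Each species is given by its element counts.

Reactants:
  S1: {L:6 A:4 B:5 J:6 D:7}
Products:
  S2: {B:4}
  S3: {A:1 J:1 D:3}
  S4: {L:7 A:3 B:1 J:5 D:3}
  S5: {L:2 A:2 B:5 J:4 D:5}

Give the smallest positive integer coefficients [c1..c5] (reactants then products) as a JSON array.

L: 5·6 = 30 | 4·0+6·0+4·7+1·2 = 30
A: 5·4 = 20 | 4·0+6·1+4·3+1·2 = 20
B: 5·5 = 25 | 4·4+6·0+4·1+1·5 = 25
J: 5·6 = 30 | 4·0+6·1+4·5+1·4 = 30
D: 5·7 = 35 | 4·0+6·3+4·3+1·5 = 35
gcd(5,4,6,4,1) = 1

Coefficients: [5, 4, 6, 4, 1]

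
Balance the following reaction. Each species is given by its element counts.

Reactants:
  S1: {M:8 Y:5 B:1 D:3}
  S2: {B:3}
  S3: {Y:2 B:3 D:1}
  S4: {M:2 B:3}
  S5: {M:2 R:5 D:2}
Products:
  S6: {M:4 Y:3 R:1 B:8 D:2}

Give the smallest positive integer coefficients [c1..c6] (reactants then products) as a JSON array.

Coefficients: [1, 3, 5, 5, 1, 5]

M: 1·8+3·0+5·0+5·2+1·2 = 20 | 5·4 = 20
Y: 1·5+3·0+5·2+5·0+1·0 = 15 | 5·3 = 15
R: 1·0+3·0+5·0+5·0+1·5 = 5 | 5·1 = 5
B: 1·1+3·3+5·3+5·3+1·0 = 40 | 5·8 = 40
D: 1·3+3·0+5·1+5·0+1·2 = 10 | 5·2 = 10
gcd(1,3,5,5,1,5) = 1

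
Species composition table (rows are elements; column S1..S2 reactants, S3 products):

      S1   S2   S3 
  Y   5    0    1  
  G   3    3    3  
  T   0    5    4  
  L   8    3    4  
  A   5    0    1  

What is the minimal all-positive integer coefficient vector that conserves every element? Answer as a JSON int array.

Coefficients: [1, 4, 5]

Y: 1·5+4·0 = 5 | 5·1 = 5
G: 1·3+4·3 = 15 | 5·3 = 15
T: 1·0+4·5 = 20 | 5·4 = 20
L: 1·8+4·3 = 20 | 5·4 = 20
A: 1·5+4·0 = 5 | 5·1 = 5
gcd(1,4,5) = 1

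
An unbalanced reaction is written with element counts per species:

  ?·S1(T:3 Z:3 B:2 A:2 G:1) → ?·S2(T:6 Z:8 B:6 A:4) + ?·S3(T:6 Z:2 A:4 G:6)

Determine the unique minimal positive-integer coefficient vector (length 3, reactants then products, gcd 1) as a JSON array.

T: 6·3 = 18 | 2·6+1·6 = 18
Z: 6·3 = 18 | 2·8+1·2 = 18
B: 6·2 = 12 | 2·6+1·0 = 12
A: 6·2 = 12 | 2·4+1·4 = 12
G: 6·1 = 6 | 2·0+1·6 = 6
gcd(6,2,1) = 1

Coefficients: [6, 2, 1]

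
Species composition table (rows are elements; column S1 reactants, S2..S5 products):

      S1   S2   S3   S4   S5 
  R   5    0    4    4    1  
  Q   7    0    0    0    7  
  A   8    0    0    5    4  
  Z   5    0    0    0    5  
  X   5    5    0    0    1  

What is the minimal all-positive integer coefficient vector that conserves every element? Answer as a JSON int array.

R: 5·5 = 25 | 4·0+1·4+4·4+5·1 = 25
Q: 5·7 = 35 | 4·0+1·0+4·0+5·7 = 35
A: 5·8 = 40 | 4·0+1·0+4·5+5·4 = 40
Z: 5·5 = 25 | 4·0+1·0+4·0+5·5 = 25
X: 5·5 = 25 | 4·5+1·0+4·0+5·1 = 25
gcd(5,4,1,4,5) = 1

Coefficients: [5, 4, 1, 4, 5]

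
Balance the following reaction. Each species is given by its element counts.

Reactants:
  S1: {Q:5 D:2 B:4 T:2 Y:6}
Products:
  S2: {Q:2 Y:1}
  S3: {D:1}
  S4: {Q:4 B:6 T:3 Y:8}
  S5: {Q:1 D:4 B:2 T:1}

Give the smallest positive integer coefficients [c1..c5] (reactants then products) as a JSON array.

Coefficients: [5, 6, 6, 3, 1]

Q: 5·5 = 25 | 6·2+6·0+3·4+1·1 = 25
D: 5·2 = 10 | 6·0+6·1+3·0+1·4 = 10
B: 5·4 = 20 | 6·0+6·0+3·6+1·2 = 20
T: 5·2 = 10 | 6·0+6·0+3·3+1·1 = 10
Y: 5·6 = 30 | 6·1+6·0+3·8+1·0 = 30
gcd(5,6,6,3,1) = 1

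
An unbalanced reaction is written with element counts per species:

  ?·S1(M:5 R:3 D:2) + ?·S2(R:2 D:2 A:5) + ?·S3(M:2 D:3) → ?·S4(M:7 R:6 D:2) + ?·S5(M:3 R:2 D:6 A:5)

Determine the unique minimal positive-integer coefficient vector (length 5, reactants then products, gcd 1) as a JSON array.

Coefficients: [2, 5, 6, 1, 5]

M: 2·5+5·0+6·2 = 22 | 1·7+5·3 = 22
R: 2·3+5·2+6·0 = 16 | 1·6+5·2 = 16
D: 2·2+5·2+6·3 = 32 | 1·2+5·6 = 32
A: 2·0+5·5+6·0 = 25 | 1·0+5·5 = 25
gcd(2,5,6,1,5) = 1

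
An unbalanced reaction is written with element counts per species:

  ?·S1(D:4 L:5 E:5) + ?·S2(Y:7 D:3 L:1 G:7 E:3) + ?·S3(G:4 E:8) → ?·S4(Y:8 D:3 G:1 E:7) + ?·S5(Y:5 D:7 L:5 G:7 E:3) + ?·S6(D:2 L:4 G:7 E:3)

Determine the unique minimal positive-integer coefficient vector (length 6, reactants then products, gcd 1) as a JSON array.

Coefficients: [4, 6, 1, 4, 2, 4]

Y: 4·0+6·7+1·0 = 42 | 4·8+2·5+4·0 = 42
D: 4·4+6·3+1·0 = 34 | 4·3+2·7+4·2 = 34
L: 4·5+6·1+1·0 = 26 | 4·0+2·5+4·4 = 26
G: 4·0+6·7+1·4 = 46 | 4·1+2·7+4·7 = 46
E: 4·5+6·3+1·8 = 46 | 4·7+2·3+4·3 = 46
gcd(4,6,1,4,2,4) = 1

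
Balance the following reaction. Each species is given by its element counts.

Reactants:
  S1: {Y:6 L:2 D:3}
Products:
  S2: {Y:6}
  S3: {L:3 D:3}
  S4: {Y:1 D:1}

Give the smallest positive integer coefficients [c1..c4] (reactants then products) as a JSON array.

Y: 6·6 = 36 | 5·6+4·0+6·1 = 36
L: 6·2 = 12 | 5·0+4·3+6·0 = 12
D: 6·3 = 18 | 5·0+4·3+6·1 = 18
gcd(6,5,4,6) = 1

Coefficients: [6, 5, 4, 6]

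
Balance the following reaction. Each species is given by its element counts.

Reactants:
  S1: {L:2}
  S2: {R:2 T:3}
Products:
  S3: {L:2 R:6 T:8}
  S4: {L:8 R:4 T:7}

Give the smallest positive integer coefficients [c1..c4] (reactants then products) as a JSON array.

Coefficients: [5, 5, 1, 1]

L: 5·2+5·0 = 10 | 1·2+1·8 = 10
R: 5·0+5·2 = 10 | 1·6+1·4 = 10
T: 5·0+5·3 = 15 | 1·8+1·7 = 15
gcd(5,5,1,1) = 1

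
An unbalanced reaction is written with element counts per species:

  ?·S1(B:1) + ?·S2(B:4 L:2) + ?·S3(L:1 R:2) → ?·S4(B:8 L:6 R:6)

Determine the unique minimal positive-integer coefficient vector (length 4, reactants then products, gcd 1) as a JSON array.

B: 4·1+3·4+6·0 = 16 | 2·8 = 16
L: 4·0+3·2+6·1 = 12 | 2·6 = 12
R: 4·0+3·0+6·2 = 12 | 2·6 = 12
gcd(4,3,6,2) = 1

Coefficients: [4, 3, 6, 2]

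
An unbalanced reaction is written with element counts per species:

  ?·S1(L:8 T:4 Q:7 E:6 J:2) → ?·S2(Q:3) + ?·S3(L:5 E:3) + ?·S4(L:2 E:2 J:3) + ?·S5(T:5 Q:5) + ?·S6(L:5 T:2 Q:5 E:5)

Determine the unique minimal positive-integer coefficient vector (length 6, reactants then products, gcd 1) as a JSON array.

Coefficients: [3, 2, 3, 2, 2, 1]

L: 3·8 = 24 | 2·0+3·5+2·2+2·0+1·5 = 24
T: 3·4 = 12 | 2·0+3·0+2·0+2·5+1·2 = 12
Q: 3·7 = 21 | 2·3+3·0+2·0+2·5+1·5 = 21
E: 3·6 = 18 | 2·0+3·3+2·2+2·0+1·5 = 18
J: 3·2 = 6 | 2·0+3·0+2·3+2·0+1·0 = 6
gcd(3,2,3,2,2,1) = 1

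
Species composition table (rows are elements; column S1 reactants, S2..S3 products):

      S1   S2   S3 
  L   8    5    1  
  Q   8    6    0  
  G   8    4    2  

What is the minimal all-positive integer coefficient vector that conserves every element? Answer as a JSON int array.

Coefficients: [3, 4, 4]

L: 3·8 = 24 | 4·5+4·1 = 24
Q: 3·8 = 24 | 4·6+4·0 = 24
G: 3·8 = 24 | 4·4+4·2 = 24
gcd(3,4,4) = 1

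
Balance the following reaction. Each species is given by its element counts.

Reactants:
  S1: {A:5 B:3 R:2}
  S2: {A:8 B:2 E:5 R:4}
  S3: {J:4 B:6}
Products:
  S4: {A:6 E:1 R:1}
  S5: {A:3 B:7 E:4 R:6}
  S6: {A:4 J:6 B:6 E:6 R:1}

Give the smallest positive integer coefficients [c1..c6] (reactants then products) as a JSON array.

Coefficients: [1, 6, 3, 6, 3, 2]

A: 1·5+6·8+3·0 = 53 | 6·6+3·3+2·4 = 53
J: 1·0+6·0+3·4 = 12 | 6·0+3·0+2·6 = 12
B: 1·3+6·2+3·6 = 33 | 6·0+3·7+2·6 = 33
E: 1·0+6·5+3·0 = 30 | 6·1+3·4+2·6 = 30
R: 1·2+6·4+3·0 = 26 | 6·1+3·6+2·1 = 26
gcd(1,6,3,6,3,2) = 1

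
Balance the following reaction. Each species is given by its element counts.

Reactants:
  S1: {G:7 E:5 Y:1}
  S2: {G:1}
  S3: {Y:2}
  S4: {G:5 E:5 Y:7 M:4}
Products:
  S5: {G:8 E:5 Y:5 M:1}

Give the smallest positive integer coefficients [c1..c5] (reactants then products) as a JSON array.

G: 3·7+6·1+5·0+1·5 = 32 | 4·8 = 32
E: 3·5+6·0+5·0+1·5 = 20 | 4·5 = 20
Y: 3·1+6·0+5·2+1·7 = 20 | 4·5 = 20
M: 3·0+6·0+5·0+1·4 = 4 | 4·1 = 4
gcd(3,6,5,1,4) = 1

Coefficients: [3, 6, 5, 1, 4]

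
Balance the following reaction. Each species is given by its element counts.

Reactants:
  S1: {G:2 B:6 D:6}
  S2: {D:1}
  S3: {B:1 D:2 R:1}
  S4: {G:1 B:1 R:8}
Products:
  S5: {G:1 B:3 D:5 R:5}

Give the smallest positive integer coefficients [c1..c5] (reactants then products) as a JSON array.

G: 1·2+6·0+4·0+2·1 = 4 | 4·1 = 4
B: 1·6+6·0+4·1+2·1 = 12 | 4·3 = 12
D: 1·6+6·1+4·2+2·0 = 20 | 4·5 = 20
R: 1·0+6·0+4·1+2·8 = 20 | 4·5 = 20
gcd(1,6,4,2,4) = 1

Coefficients: [1, 6, 4, 2, 4]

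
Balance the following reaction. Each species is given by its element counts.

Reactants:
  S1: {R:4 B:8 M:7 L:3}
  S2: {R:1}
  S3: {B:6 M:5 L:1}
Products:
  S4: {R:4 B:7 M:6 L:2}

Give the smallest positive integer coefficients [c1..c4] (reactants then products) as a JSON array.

Coefficients: [1, 4, 1, 2]

R: 1·4+4·1+1·0 = 8 | 2·4 = 8
B: 1·8+4·0+1·6 = 14 | 2·7 = 14
M: 1·7+4·0+1·5 = 12 | 2·6 = 12
L: 1·3+4·0+1·1 = 4 | 2·2 = 4
gcd(1,4,1,2) = 1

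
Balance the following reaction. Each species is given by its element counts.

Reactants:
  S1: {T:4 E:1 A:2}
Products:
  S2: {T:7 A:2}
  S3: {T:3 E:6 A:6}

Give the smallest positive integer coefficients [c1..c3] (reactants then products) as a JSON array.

T: 6·4 = 24 | 3·7+1·3 = 24
E: 6·1 = 6 | 3·0+1·6 = 6
A: 6·2 = 12 | 3·2+1·6 = 12
gcd(6,3,1) = 1

Coefficients: [6, 3, 1]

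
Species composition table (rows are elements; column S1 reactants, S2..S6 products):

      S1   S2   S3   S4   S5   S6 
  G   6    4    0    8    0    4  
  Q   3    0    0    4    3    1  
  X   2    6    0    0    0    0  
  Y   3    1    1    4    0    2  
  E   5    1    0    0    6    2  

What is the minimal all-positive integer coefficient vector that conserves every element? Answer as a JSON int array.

G: 6·6 = 36 | 2·4+2·0+1·8+3·0+5·4 = 36
Q: 6·3 = 18 | 2·0+2·0+1·4+3·3+5·1 = 18
X: 6·2 = 12 | 2·6+2·0+1·0+3·0+5·0 = 12
Y: 6·3 = 18 | 2·1+2·1+1·4+3·0+5·2 = 18
E: 6·5 = 30 | 2·1+2·0+1·0+3·6+5·2 = 30
gcd(6,2,2,1,3,5) = 1

Coefficients: [6, 2, 2, 1, 3, 5]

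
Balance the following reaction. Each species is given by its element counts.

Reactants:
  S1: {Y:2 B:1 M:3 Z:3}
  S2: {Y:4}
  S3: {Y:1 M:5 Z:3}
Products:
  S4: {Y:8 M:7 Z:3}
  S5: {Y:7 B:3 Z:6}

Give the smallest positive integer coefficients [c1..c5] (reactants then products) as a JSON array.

Y: 3·2+4·4+1·1 = 23 | 2·8+1·7 = 23
B: 3·1+4·0+1·0 = 3 | 2·0+1·3 = 3
M: 3·3+4·0+1·5 = 14 | 2·7+1·0 = 14
Z: 3·3+4·0+1·3 = 12 | 2·3+1·6 = 12
gcd(3,4,1,2,1) = 1

Coefficients: [3, 4, 1, 2, 1]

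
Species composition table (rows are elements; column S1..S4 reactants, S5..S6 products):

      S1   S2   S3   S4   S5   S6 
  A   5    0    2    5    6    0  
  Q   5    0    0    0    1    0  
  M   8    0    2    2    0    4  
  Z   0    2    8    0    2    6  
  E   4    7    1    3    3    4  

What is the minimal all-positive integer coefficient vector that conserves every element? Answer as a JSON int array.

Coefficients: [1, 3, 5, 3, 5, 6]

A: 1·5+3·0+5·2+3·5 = 30 | 5·6+6·0 = 30
Q: 1·5+3·0+5·0+3·0 = 5 | 5·1+6·0 = 5
M: 1·8+3·0+5·2+3·2 = 24 | 5·0+6·4 = 24
Z: 1·0+3·2+5·8+3·0 = 46 | 5·2+6·6 = 46
E: 1·4+3·7+5·1+3·3 = 39 | 5·3+6·4 = 39
gcd(1,3,5,3,5,6) = 1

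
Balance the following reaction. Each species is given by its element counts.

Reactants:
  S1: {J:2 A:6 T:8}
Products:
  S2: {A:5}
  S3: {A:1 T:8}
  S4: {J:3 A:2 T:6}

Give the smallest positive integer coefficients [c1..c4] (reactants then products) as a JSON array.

Coefficients: [6, 5, 3, 4]

J: 6·2 = 12 | 5·0+3·0+4·3 = 12
A: 6·6 = 36 | 5·5+3·1+4·2 = 36
T: 6·8 = 48 | 5·0+3·8+4·6 = 48
gcd(6,5,3,4) = 1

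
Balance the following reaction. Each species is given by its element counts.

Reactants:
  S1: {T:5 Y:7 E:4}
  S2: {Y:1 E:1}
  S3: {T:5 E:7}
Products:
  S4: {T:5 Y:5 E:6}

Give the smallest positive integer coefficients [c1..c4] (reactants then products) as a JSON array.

Coefficients: [3, 4, 2, 5]

T: 3·5+4·0+2·5 = 25 | 5·5 = 25
Y: 3·7+4·1+2·0 = 25 | 5·5 = 25
E: 3·4+4·1+2·7 = 30 | 5·6 = 30
gcd(3,4,2,5) = 1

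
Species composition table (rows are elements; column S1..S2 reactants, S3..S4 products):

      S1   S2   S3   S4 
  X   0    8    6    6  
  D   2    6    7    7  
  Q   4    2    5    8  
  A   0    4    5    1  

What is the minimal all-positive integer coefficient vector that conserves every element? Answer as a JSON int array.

Coefficients: [5, 3, 2, 2]

X: 5·0+3·8 = 24 | 2·6+2·6 = 24
D: 5·2+3·6 = 28 | 2·7+2·7 = 28
Q: 5·4+3·2 = 26 | 2·5+2·8 = 26
A: 5·0+3·4 = 12 | 2·5+2·1 = 12
gcd(5,3,2,2) = 1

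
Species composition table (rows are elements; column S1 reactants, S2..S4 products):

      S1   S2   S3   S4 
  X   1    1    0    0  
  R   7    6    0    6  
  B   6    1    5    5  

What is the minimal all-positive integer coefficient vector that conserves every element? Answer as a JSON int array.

Coefficients: [6, 6, 5, 1]

X: 6·1 = 6 | 6·1+5·0+1·0 = 6
R: 6·7 = 42 | 6·6+5·0+1·6 = 42
B: 6·6 = 36 | 6·1+5·5+1·5 = 36
gcd(6,6,5,1) = 1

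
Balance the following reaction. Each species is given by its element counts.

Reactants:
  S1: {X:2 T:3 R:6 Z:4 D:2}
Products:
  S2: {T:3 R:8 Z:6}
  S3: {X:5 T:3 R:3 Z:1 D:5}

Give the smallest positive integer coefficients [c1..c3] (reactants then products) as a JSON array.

X: 5·2 = 10 | 3·0+2·5 = 10
T: 5·3 = 15 | 3·3+2·3 = 15
R: 5·6 = 30 | 3·8+2·3 = 30
Z: 5·4 = 20 | 3·6+2·1 = 20
D: 5·2 = 10 | 3·0+2·5 = 10
gcd(5,3,2) = 1

Coefficients: [5, 3, 2]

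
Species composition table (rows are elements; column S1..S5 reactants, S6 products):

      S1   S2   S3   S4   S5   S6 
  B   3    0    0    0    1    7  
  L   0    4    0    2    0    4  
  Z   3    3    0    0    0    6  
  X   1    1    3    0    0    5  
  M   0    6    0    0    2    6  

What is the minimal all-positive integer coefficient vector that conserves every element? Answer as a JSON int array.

B: 5·3+1·0+3·0+4·0+6·1 = 21 | 3·7 = 21
L: 5·0+1·4+3·0+4·2+6·0 = 12 | 3·4 = 12
Z: 5·3+1·3+3·0+4·0+6·0 = 18 | 3·6 = 18
X: 5·1+1·1+3·3+4·0+6·0 = 15 | 3·5 = 15
M: 5·0+1·6+3·0+4·0+6·2 = 18 | 3·6 = 18
gcd(5,1,3,4,6,3) = 1

Coefficients: [5, 1, 3, 4, 6, 3]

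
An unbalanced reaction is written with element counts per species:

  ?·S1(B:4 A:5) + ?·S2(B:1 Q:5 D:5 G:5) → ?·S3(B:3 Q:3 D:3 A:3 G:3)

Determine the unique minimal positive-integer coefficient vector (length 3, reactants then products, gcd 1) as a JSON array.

Coefficients: [3, 3, 5]

B: 3·4+3·1 = 15 | 5·3 = 15
Q: 3·0+3·5 = 15 | 5·3 = 15
D: 3·0+3·5 = 15 | 5·3 = 15
A: 3·5+3·0 = 15 | 5·3 = 15
G: 3·0+3·5 = 15 | 5·3 = 15
gcd(3,3,5) = 1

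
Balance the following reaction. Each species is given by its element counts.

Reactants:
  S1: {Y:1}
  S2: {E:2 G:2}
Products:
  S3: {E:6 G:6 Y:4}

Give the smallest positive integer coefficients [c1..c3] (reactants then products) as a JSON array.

E: 4·0+3·2 = 6 | 1·6 = 6
G: 4·0+3·2 = 6 | 1·6 = 6
Y: 4·1+3·0 = 4 | 1·4 = 4
gcd(4,3,1) = 1

Coefficients: [4, 3, 1]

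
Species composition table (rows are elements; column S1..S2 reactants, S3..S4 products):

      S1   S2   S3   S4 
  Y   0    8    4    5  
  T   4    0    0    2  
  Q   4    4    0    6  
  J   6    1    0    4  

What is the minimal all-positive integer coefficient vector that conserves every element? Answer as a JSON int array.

Y: 2·0+4·8 = 32 | 3·4+4·5 = 32
T: 2·4+4·0 = 8 | 3·0+4·2 = 8
Q: 2·4+4·4 = 24 | 3·0+4·6 = 24
J: 2·6+4·1 = 16 | 3·0+4·4 = 16
gcd(2,4,3,4) = 1

Coefficients: [2, 4, 3, 4]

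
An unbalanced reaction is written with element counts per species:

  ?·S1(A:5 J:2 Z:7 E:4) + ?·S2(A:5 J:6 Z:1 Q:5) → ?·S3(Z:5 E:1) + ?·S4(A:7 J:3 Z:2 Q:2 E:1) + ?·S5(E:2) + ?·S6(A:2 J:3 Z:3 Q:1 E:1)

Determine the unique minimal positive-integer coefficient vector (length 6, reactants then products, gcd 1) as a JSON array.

Coefficients: [6, 3, 4, 5, 5, 5]

A: 6·5+3·5 = 45 | 4·0+5·7+5·0+5·2 = 45
J: 6·2+3·6 = 30 | 4·0+5·3+5·0+5·3 = 30
Z: 6·7+3·1 = 45 | 4·5+5·2+5·0+5·3 = 45
Q: 6·0+3·5 = 15 | 4·0+5·2+5·0+5·1 = 15
E: 6·4+3·0 = 24 | 4·1+5·1+5·2+5·1 = 24
gcd(6,3,4,5,5,5) = 1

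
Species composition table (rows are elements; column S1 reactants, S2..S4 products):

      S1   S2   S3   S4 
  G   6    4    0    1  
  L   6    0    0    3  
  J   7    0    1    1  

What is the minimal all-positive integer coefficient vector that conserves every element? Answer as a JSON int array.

Coefficients: [1, 1, 5, 2]

G: 1·6 = 6 | 1·4+5·0+2·1 = 6
L: 1·6 = 6 | 1·0+5·0+2·3 = 6
J: 1·7 = 7 | 1·0+5·1+2·1 = 7
gcd(1,1,5,2) = 1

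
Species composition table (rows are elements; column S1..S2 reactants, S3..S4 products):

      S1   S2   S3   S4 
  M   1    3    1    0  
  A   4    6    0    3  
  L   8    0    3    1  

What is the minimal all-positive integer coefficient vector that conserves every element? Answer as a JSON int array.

M: 3·1+1·3 = 6 | 6·1+6·0 = 6
A: 3·4+1·6 = 18 | 6·0+6·3 = 18
L: 3·8+1·0 = 24 | 6·3+6·1 = 24
gcd(3,1,6,6) = 1

Coefficients: [3, 1, 6, 6]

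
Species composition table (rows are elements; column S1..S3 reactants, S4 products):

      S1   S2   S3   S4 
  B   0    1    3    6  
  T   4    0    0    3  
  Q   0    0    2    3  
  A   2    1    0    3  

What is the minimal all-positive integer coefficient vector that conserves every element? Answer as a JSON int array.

B: 3·0+6·1+6·3 = 24 | 4·6 = 24
T: 3·4+6·0+6·0 = 12 | 4·3 = 12
Q: 3·0+6·0+6·2 = 12 | 4·3 = 12
A: 3·2+6·1+6·0 = 12 | 4·3 = 12
gcd(3,6,6,4) = 1

Coefficients: [3, 6, 6, 4]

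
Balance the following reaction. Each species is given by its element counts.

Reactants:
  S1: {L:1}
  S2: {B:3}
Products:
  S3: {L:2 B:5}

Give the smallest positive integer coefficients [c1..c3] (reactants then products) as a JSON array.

L: 6·1+5·0 = 6 | 3·2 = 6
B: 6·0+5·3 = 15 | 3·5 = 15
gcd(6,5,3) = 1

Coefficients: [6, 5, 3]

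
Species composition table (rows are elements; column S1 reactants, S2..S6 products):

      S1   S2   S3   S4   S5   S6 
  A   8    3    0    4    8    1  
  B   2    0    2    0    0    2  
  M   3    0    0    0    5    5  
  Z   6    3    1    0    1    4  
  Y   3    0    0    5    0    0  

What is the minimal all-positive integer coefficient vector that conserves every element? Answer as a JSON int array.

A: 5·8 = 40 | 6·3+3·0+3·4+1·8+2·1 = 40
B: 5·2 = 10 | 6·0+3·2+3·0+1·0+2·2 = 10
M: 5·3 = 15 | 6·0+3·0+3·0+1·5+2·5 = 15
Z: 5·6 = 30 | 6·3+3·1+3·0+1·1+2·4 = 30
Y: 5·3 = 15 | 6·0+3·0+3·5+1·0+2·0 = 15
gcd(5,6,3,3,1,2) = 1

Coefficients: [5, 6, 3, 3, 1, 2]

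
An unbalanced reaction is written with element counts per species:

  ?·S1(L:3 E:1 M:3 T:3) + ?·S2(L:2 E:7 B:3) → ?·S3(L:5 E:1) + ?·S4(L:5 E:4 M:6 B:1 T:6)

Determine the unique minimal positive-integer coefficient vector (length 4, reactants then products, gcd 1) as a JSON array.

Coefficients: [6, 1, 1, 3]

L: 6·3+1·2 = 20 | 1·5+3·5 = 20
E: 6·1+1·7 = 13 | 1·1+3·4 = 13
M: 6·3+1·0 = 18 | 1·0+3·6 = 18
B: 6·0+1·3 = 3 | 1·0+3·1 = 3
T: 6·3+1·0 = 18 | 1·0+3·6 = 18
gcd(6,1,1,3) = 1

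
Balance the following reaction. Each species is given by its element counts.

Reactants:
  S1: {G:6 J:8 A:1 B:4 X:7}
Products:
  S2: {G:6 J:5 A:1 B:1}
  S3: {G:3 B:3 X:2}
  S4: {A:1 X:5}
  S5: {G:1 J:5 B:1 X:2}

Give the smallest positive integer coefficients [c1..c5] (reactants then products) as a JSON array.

G: 5·6 = 30 | 2·6+4·3+3·0+6·1 = 30
J: 5·8 = 40 | 2·5+4·0+3·0+6·5 = 40
A: 5·1 = 5 | 2·1+4·0+3·1+6·0 = 5
B: 5·4 = 20 | 2·1+4·3+3·0+6·1 = 20
X: 5·7 = 35 | 2·0+4·2+3·5+6·2 = 35
gcd(5,2,4,3,6) = 1

Coefficients: [5, 2, 4, 3, 6]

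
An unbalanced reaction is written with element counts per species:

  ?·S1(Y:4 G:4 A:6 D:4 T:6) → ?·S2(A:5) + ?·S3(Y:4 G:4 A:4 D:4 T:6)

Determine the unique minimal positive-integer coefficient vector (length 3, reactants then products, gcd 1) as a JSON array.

Y: 5·4 = 20 | 2·0+5·4 = 20
G: 5·4 = 20 | 2·0+5·4 = 20
A: 5·6 = 30 | 2·5+5·4 = 30
D: 5·4 = 20 | 2·0+5·4 = 20
T: 5·6 = 30 | 2·0+5·6 = 30
gcd(5,2,5) = 1

Coefficients: [5, 2, 5]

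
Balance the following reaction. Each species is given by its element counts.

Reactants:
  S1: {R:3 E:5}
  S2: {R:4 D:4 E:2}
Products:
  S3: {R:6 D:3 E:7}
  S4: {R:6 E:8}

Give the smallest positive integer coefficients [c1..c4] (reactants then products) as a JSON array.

Coefficients: [6, 3, 4, 1]

R: 6·3+3·4 = 30 | 4·6+1·6 = 30
D: 6·0+3·4 = 12 | 4·3+1·0 = 12
E: 6·5+3·2 = 36 | 4·7+1·8 = 36
gcd(6,3,4,1) = 1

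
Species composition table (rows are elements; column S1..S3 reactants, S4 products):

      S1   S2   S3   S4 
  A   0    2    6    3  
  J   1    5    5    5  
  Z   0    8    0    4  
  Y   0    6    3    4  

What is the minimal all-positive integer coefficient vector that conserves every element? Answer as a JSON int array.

A: 5·0+3·2+2·6 = 18 | 6·3 = 18
J: 5·1+3·5+2·5 = 30 | 6·5 = 30
Z: 5·0+3·8+2·0 = 24 | 6·4 = 24
Y: 5·0+3·6+2·3 = 24 | 6·4 = 24
gcd(5,3,2,6) = 1

Coefficients: [5, 3, 2, 6]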